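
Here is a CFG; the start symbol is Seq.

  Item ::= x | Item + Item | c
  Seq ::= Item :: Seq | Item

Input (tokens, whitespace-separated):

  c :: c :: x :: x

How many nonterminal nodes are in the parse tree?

[Seq [Item c] :: [Seq [Item c] :: [Seq [Item x] :: [Seq [Item x]]]]]

8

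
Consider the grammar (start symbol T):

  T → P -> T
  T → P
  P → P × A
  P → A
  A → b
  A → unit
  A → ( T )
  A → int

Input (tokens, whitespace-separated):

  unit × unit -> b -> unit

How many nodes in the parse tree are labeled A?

4

[T [P [P [A unit]] × [A unit]] -> [T [P [A b]] -> [T [P [A unit]]]]]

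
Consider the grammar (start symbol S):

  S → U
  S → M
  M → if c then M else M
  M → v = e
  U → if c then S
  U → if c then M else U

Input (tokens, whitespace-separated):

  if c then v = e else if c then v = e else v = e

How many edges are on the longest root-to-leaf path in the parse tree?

[S [M if c then [M v = e] else [M if c then [M v = e] else [M v = e]]]]

4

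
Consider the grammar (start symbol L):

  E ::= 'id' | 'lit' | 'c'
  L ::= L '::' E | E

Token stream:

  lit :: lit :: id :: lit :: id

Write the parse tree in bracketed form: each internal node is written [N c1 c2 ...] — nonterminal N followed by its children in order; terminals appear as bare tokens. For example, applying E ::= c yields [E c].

[L [L [L [L [L [E lit]] :: [E lit]] :: [E id]] :: [E lit]] :: [E id]]

L
L :: E
L :: E :: E
L :: E :: E :: E
L :: E :: E :: E :: E
E :: E :: E :: E :: E
lit :: E :: E :: E :: E
lit :: lit :: E :: E :: E
lit :: lit :: id :: E :: E
lit :: lit :: id :: lit :: E
lit :: lit :: id :: lit :: id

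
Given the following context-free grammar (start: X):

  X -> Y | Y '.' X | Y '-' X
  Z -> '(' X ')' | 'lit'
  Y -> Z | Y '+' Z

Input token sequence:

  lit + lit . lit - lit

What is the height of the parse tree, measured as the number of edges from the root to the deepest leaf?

5

[X [Y [Y [Z lit]] + [Z lit]] . [X [Y [Z lit]] - [X [Y [Z lit]]]]]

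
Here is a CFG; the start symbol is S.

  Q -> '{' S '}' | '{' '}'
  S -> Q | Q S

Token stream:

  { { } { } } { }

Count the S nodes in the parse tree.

4

[S [Q { [S [Q { }] [S [Q { }]]] }] [S [Q { }]]]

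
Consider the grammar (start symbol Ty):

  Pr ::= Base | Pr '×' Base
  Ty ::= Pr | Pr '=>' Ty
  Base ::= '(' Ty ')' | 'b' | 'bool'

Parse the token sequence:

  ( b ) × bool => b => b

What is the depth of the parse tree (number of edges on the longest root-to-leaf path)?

7

[Ty [Pr [Pr [Base ( [Ty [Pr [Base b]]] )]] × [Base bool]] => [Ty [Pr [Base b]] => [Ty [Pr [Base b]]]]]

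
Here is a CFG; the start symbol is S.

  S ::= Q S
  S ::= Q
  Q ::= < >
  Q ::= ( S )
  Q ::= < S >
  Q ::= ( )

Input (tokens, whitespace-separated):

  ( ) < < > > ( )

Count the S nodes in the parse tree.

[S [Q ( )] [S [Q < [S [Q < >]] >] [S [Q ( )]]]]

4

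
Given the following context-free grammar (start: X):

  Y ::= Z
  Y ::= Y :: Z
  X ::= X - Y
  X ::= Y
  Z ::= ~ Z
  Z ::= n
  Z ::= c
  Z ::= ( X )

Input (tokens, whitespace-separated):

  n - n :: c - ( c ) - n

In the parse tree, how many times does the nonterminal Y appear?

[X [X [X [X [Y [Z n]]] - [Y [Y [Z n]] :: [Z c]]] - [Y [Z ( [X [Y [Z c]]] )]]] - [Y [Z n]]]

6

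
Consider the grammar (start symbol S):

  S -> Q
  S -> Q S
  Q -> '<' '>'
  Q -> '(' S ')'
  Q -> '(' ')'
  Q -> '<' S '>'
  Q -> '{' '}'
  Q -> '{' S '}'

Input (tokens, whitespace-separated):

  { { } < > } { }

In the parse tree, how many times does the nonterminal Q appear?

[S [Q { [S [Q { }] [S [Q < >]]] }] [S [Q { }]]]

4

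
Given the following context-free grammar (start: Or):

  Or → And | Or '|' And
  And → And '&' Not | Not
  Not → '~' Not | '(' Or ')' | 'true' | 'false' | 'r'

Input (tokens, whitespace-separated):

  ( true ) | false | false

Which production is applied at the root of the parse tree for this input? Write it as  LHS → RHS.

Or → Or '|' And

[Or [Or [Or [And [Not ( [Or [And [Not true]]] )]]] | [And [Not false]]] | [And [Not false]]]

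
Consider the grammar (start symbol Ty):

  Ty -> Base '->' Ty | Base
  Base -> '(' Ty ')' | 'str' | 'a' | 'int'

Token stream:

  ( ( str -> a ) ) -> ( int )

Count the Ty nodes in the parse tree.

[Ty [Base ( [Ty [Base ( [Ty [Base str] -> [Ty [Base a]]] )]] )] -> [Ty [Base ( [Ty [Base int]] )]]]

6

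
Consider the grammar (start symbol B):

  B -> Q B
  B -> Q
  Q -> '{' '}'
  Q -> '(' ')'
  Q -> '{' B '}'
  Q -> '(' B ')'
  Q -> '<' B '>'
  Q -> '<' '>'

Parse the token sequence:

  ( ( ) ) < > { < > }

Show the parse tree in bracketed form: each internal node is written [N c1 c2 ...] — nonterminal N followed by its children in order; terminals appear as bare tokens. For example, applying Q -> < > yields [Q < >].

B
Q B
( B ) B
( Q ) B
( ( ) ) B
( ( ) ) Q B
( ( ) ) < > B
( ( ) ) < > Q
( ( ) ) < > { B }
( ( ) ) < > { Q }
( ( ) ) < > { < > }

[B [Q ( [B [Q ( )]] )] [B [Q < >] [B [Q { [B [Q < >]] }]]]]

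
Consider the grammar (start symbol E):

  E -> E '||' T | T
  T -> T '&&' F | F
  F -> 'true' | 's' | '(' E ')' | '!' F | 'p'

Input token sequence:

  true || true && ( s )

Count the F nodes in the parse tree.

4

[E [E [T [F true]]] || [T [T [F true]] && [F ( [E [T [F s]]] )]]]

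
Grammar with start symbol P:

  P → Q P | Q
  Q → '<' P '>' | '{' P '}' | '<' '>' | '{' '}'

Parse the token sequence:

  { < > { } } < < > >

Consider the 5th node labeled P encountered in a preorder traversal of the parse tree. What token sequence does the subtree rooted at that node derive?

< >

[P [Q { [P [Q < >] [P [Q { }]]] }] [P [Q < [P [Q < >]] >]]]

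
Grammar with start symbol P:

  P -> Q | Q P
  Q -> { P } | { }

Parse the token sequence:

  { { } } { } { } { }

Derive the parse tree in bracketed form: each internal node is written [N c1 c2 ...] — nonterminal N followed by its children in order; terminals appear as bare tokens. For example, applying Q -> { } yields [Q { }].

P
Q P
{ P } P
{ Q } P
{ { } } P
{ { } } Q P
{ { } } { } P
{ { } } { } Q P
{ { } } { } { } P
{ { } } { } { } Q
{ { } } { } { } { }

[P [Q { [P [Q { }]] }] [P [Q { }] [P [Q { }] [P [Q { }]]]]]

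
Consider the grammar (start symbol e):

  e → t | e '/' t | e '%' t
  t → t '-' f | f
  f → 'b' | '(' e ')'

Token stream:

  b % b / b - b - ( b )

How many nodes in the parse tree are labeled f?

6

[e [e [e [t [f b]]] % [t [f b]]] / [t [t [t [f b]] - [f b]] - [f ( [e [t [f b]]] )]]]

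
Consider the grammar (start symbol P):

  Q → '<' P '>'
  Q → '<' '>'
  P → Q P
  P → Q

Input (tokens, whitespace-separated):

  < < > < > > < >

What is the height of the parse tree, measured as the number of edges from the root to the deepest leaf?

[P [Q < [P [Q < >] [P [Q < >]]] >] [P [Q < >]]]

5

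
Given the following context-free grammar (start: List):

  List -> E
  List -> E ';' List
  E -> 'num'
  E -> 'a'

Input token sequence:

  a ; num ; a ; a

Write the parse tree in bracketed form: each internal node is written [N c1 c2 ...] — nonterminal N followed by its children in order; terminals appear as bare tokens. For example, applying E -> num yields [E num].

List
E ; List
a ; List
a ; E ; List
a ; num ; List
a ; num ; E ; List
a ; num ; a ; List
a ; num ; a ; E
a ; num ; a ; a

[List [E a] ; [List [E num] ; [List [E a] ; [List [E a]]]]]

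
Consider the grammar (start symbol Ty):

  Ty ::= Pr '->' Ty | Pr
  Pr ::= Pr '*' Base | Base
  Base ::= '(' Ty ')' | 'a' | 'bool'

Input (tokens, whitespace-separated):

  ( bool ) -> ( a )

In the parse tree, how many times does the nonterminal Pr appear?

[Ty [Pr [Base ( [Ty [Pr [Base bool]]] )]] -> [Ty [Pr [Base ( [Ty [Pr [Base a]]] )]]]]

4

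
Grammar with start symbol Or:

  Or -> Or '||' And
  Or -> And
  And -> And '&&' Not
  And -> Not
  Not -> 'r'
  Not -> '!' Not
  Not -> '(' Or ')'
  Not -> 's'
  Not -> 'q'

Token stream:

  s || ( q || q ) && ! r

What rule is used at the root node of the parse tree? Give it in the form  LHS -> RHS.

Or -> Or '||' And

[Or [Or [And [Not s]]] || [And [And [Not ( [Or [Or [And [Not q]]] || [And [Not q]]] )]] && [Not ! [Not r]]]]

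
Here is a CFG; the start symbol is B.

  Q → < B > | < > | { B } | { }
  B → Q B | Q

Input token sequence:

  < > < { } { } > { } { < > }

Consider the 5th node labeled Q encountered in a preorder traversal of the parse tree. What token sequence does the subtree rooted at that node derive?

[B [Q < >] [B [Q < [B [Q { }] [B [Q { }]]] >] [B [Q { }] [B [Q { [B [Q < >]] }]]]]]

{ }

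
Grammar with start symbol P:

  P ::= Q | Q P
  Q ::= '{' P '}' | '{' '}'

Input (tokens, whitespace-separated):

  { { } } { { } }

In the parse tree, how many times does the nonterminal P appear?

4

[P [Q { [P [Q { }]] }] [P [Q { [P [Q { }]] }]]]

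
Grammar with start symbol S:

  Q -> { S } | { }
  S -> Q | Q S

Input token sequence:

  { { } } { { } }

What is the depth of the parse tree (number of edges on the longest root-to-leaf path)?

[S [Q { [S [Q { }]] }] [S [Q { [S [Q { }]] }]]]

5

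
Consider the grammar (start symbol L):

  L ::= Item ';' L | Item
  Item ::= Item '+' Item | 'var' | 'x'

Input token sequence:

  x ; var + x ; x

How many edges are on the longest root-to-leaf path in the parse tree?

4

[L [Item x] ; [L [Item [Item var] + [Item x]] ; [L [Item x]]]]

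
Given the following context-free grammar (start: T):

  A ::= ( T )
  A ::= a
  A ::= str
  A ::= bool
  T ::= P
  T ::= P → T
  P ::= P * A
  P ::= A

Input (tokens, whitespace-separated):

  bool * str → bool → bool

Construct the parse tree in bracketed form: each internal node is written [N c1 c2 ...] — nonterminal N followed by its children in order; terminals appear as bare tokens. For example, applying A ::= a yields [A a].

T
P → T
P * A → T
A * A → T
bool * A → T
bool * str → T
bool * str → P → T
bool * str → A → T
bool * str → bool → T
bool * str → bool → P
bool * str → bool → A
bool * str → bool → bool

[T [P [P [A bool]] * [A str]] → [T [P [A bool]] → [T [P [A bool]]]]]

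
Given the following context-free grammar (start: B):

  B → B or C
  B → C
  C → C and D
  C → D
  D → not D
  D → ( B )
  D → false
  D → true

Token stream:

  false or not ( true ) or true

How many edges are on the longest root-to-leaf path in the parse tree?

[B [B [B [C [D false]]] or [C [D not [D ( [B [C [D true]]] )]]]] or [C [D true]]]

8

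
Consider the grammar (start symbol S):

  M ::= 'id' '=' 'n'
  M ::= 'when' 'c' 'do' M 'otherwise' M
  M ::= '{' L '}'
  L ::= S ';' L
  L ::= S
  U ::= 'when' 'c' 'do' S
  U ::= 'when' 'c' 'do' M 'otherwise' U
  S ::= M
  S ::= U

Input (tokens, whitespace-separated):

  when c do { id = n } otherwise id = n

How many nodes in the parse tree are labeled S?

[S [M when c do [M { [L [S [M id = n]]] }] otherwise [M id = n]]]

2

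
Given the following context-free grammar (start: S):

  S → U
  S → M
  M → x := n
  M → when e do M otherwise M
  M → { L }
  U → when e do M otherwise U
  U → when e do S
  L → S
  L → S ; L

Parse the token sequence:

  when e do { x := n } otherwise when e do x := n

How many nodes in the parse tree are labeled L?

1

[S [U when e do [M { [L [S [M x := n]]] }] otherwise [U when e do [S [M x := n]]]]]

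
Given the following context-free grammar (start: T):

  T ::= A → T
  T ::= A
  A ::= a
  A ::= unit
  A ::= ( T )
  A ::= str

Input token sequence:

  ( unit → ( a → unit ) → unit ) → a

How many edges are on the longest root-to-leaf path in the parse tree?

[T [A ( [T [A unit] → [T [A ( [T [A a] → [T [A unit]]] )] → [T [A unit]]]] )] → [T [A a]]]

8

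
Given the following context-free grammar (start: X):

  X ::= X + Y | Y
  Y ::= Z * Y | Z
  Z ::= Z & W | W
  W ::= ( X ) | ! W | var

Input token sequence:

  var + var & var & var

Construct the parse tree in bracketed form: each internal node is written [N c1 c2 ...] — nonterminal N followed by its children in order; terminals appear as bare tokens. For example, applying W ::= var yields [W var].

[X [X [Y [Z [W var]]]] + [Y [Z [Z [Z [W var]] & [W var]] & [W var]]]]

X
X + Y
Y + Y
Z + Y
W + Y
var + Y
var + Z
var + Z & W
var + Z & W & W
var + W & W & W
var + var & W & W
var + var & var & W
var + var & var & var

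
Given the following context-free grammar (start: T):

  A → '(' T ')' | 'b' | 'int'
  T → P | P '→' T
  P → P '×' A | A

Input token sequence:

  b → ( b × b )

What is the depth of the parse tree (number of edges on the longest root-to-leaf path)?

8

[T [P [A b]] → [T [P [A ( [T [P [P [A b]] × [A b]]] )]]]]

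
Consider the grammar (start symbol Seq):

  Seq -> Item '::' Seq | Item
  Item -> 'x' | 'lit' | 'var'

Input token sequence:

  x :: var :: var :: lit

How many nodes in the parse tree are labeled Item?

4

[Seq [Item x] :: [Seq [Item var] :: [Seq [Item var] :: [Seq [Item lit]]]]]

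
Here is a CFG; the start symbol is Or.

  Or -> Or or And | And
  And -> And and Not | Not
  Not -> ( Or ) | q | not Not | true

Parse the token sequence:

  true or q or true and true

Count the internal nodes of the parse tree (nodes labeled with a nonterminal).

11

[Or [Or [Or [And [Not true]]] or [And [Not q]]] or [And [And [Not true]] and [Not true]]]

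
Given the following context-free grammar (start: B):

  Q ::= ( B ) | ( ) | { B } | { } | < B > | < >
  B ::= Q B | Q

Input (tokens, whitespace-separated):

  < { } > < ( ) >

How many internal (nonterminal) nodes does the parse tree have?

[B [Q < [B [Q { }]] >] [B [Q < [B [Q ( )]] >]]]

8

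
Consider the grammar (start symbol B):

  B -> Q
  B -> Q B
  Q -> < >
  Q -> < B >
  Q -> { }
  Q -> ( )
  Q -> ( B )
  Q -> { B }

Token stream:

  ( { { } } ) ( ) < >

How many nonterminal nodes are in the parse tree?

10

[B [Q ( [B [Q { [B [Q { }]] }]] )] [B [Q ( )] [B [Q < >]]]]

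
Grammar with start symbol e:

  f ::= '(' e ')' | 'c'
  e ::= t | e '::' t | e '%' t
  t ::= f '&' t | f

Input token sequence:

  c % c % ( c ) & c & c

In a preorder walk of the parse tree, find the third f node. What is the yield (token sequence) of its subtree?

[e [e [e [t [f c]]] % [t [f c]]] % [t [f ( [e [t [f c]]] )] & [t [f c] & [t [f c]]]]]

( c )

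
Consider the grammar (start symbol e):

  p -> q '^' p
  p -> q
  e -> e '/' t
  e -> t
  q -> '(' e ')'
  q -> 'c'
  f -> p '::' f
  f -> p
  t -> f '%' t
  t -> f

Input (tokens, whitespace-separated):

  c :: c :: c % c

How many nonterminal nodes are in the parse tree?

15

[e [t [f [p [q c]] :: [f [p [q c]] :: [f [p [q c]]]]] % [t [f [p [q c]]]]]]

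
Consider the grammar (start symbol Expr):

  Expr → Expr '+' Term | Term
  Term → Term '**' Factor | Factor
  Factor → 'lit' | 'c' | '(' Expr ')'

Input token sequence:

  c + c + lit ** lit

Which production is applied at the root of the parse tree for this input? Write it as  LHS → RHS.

[Expr [Expr [Expr [Term [Factor c]]] + [Term [Factor c]]] + [Term [Term [Factor lit]] ** [Factor lit]]]

Expr → Expr '+' Term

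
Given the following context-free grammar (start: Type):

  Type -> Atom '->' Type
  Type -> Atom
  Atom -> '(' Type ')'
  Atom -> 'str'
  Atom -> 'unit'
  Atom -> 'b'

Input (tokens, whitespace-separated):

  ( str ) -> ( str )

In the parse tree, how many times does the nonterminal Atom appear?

4

[Type [Atom ( [Type [Atom str]] )] -> [Type [Atom ( [Type [Atom str]] )]]]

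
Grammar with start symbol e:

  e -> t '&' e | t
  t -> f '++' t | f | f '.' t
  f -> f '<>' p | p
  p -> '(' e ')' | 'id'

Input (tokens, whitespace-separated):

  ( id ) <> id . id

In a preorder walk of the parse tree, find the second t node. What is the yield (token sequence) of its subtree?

[e [t [f [f [p ( [e [t [f [p id]]]] )]] <> [p id]] . [t [f [p id]]]]]

id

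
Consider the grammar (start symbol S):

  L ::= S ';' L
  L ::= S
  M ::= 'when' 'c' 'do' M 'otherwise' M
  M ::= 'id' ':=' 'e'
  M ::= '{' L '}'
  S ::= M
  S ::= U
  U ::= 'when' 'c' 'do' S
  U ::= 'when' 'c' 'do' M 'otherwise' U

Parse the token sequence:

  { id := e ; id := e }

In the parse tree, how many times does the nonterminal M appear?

3

[S [M { [L [S [M id := e]] ; [L [S [M id := e]]]] }]]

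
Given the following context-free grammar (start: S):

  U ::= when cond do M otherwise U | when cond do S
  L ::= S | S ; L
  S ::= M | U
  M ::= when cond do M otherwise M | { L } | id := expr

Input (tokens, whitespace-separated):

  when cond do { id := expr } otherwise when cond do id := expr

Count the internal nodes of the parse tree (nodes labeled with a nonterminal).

[S [U when cond do [M { [L [S [M id := expr]]] }] otherwise [U when cond do [S [M id := expr]]]]]

9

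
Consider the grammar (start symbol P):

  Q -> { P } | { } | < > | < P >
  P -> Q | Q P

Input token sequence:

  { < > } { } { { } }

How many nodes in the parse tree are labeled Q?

[P [Q { [P [Q < >]] }] [P [Q { }] [P [Q { [P [Q { }]] }]]]]

5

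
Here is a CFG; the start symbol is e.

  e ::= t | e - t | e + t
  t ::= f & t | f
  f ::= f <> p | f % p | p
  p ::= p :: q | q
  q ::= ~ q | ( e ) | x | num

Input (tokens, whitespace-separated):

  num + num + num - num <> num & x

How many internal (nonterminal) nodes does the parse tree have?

27

[e [e [e [e [t [f [p [q num]]]]] + [t [f [p [q num]]]]] + [t [f [p [q num]]]]] - [t [f [f [p [q num]]] <> [p [q num]]] & [t [f [p [q x]]]]]]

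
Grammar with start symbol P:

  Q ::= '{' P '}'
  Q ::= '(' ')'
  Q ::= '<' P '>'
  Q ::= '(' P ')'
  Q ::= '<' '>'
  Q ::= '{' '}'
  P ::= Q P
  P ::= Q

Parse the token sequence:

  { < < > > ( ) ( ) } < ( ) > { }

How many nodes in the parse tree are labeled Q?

[P [Q { [P [Q < [P [Q < >]] >] [P [Q ( )] [P [Q ( )]]]] }] [P [Q < [P [Q ( )]] >] [P [Q { }]]]]

8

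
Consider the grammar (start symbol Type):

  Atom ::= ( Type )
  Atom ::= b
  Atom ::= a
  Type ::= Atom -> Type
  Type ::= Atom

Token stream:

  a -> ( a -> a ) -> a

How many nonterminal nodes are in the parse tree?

[Type [Atom a] -> [Type [Atom ( [Type [Atom a] -> [Type [Atom a]]] )] -> [Type [Atom a]]]]

10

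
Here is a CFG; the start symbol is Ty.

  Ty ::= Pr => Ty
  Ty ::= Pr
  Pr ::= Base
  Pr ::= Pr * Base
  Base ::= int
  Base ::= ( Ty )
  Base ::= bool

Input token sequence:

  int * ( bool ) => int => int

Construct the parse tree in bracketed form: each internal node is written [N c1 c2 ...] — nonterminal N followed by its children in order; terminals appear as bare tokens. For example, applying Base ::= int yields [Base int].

[Ty [Pr [Pr [Base int]] * [Base ( [Ty [Pr [Base bool]]] )]] => [Ty [Pr [Base int]] => [Ty [Pr [Base int]]]]]

Ty
Pr => Ty
Pr * Base => Ty
Base * Base => Ty
int * Base => Ty
int * ( Ty ) => Ty
int * ( Pr ) => Ty
int * ( Base ) => Ty
int * ( bool ) => Ty
int * ( bool ) => Pr => Ty
int * ( bool ) => Base => Ty
int * ( bool ) => int => Ty
int * ( bool ) => int => Pr
int * ( bool ) => int => Base
int * ( bool ) => int => int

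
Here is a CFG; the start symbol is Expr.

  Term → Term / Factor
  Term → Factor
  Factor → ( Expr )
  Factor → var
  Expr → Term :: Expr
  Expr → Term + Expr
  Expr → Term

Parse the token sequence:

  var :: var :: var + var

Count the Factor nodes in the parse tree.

4

[Expr [Term [Factor var]] :: [Expr [Term [Factor var]] :: [Expr [Term [Factor var]] + [Expr [Term [Factor var]]]]]]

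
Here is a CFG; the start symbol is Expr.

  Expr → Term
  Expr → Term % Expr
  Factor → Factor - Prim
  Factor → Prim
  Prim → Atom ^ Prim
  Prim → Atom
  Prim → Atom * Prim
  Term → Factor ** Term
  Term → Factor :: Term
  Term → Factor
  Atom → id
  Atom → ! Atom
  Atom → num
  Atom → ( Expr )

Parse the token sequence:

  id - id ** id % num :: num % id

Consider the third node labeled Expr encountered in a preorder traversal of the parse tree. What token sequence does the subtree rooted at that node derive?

id

[Expr [Term [Factor [Factor [Prim [Atom id]]] - [Prim [Atom id]]] ** [Term [Factor [Prim [Atom id]]]]] % [Expr [Term [Factor [Prim [Atom num]]] :: [Term [Factor [Prim [Atom num]]]]] % [Expr [Term [Factor [Prim [Atom id]]]]]]]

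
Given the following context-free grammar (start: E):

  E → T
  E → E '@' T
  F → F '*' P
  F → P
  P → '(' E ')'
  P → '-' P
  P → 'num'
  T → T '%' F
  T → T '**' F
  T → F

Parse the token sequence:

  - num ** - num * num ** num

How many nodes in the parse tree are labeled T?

3

[E [T [T [T [F [P - [P num]]]] ** [F [F [P - [P num]]] * [P num]]] ** [F [P num]]]]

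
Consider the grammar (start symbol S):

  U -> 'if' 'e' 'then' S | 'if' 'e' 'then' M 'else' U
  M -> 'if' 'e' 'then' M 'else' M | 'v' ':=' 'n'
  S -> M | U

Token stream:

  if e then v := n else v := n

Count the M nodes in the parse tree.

[S [M if e then [M v := n] else [M v := n]]]

3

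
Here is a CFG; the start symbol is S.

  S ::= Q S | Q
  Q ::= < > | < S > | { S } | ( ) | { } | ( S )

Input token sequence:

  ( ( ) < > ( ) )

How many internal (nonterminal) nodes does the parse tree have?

8

[S [Q ( [S [Q ( )] [S [Q < >] [S [Q ( )]]]] )]]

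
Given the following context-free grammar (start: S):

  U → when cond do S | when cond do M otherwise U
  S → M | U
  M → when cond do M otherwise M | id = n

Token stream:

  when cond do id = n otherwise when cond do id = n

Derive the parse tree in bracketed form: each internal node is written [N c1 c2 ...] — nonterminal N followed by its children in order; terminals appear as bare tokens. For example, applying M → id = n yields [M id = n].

[S [U when cond do [M id = n] otherwise [U when cond do [S [M id = n]]]]]

S
U
when cond do M otherwise U
when cond do id = n otherwise U
when cond do id = n otherwise when cond do S
when cond do id = n otherwise when cond do M
when cond do id = n otherwise when cond do id = n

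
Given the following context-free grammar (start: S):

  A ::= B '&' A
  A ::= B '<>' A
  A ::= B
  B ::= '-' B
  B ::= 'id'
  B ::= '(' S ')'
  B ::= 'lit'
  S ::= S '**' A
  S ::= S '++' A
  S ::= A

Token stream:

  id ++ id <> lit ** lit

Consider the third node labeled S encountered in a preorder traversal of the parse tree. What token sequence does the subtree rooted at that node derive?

id

[S [S [S [A [B id]]] ++ [A [B id] <> [A [B lit]]]] ** [A [B lit]]]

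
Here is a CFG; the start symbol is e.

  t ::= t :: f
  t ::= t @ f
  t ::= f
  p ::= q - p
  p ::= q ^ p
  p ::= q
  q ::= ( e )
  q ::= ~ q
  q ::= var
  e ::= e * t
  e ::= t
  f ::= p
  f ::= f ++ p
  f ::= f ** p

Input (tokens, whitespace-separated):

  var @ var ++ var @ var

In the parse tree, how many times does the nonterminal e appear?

[e [t [t [t [f [p [q var]]]] @ [f [f [p [q var]]] ++ [p [q var]]]] @ [f [p [q var]]]]]

1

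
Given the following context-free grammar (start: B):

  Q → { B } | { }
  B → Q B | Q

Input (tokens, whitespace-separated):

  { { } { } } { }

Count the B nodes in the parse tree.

4

[B [Q { [B [Q { }] [B [Q { }]]] }] [B [Q { }]]]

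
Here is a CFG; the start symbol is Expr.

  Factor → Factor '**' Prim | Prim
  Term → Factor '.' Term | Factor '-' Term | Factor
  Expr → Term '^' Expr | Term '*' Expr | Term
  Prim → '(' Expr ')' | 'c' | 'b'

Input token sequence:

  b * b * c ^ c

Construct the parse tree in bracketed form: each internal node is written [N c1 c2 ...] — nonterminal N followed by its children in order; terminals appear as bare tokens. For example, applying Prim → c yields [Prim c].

[Expr [Term [Factor [Prim b]]] * [Expr [Term [Factor [Prim b]]] * [Expr [Term [Factor [Prim c]]] ^ [Expr [Term [Factor [Prim c]]]]]]]

Expr
Term * Expr
Factor * Expr
Prim * Expr
b * Expr
b * Term * Expr
b * Factor * Expr
b * Prim * Expr
b * b * Expr
b * b * Term ^ Expr
b * b * Factor ^ Expr
b * b * Prim ^ Expr
b * b * c ^ Expr
b * b * c ^ Term
b * b * c ^ Factor
b * b * c ^ Prim
b * b * c ^ c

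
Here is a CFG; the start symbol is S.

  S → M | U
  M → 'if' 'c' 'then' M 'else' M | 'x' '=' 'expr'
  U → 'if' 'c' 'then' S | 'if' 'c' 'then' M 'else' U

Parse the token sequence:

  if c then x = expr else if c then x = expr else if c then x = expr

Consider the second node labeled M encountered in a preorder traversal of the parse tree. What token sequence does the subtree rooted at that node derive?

x = expr

[S [U if c then [M x = expr] else [U if c then [M x = expr] else [U if c then [S [M x = expr]]]]]]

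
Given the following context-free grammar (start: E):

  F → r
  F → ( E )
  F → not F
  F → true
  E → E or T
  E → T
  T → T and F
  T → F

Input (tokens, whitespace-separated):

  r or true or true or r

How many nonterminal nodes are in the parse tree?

[E [E [E [E [T [F r]]] or [T [F true]]] or [T [F true]]] or [T [F r]]]

12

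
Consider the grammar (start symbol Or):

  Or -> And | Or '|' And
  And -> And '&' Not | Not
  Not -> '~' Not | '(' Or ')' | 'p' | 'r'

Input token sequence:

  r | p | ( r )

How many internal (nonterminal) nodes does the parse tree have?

12

[Or [Or [Or [And [Not r]]] | [And [Not p]]] | [And [Not ( [Or [And [Not r]]] )]]]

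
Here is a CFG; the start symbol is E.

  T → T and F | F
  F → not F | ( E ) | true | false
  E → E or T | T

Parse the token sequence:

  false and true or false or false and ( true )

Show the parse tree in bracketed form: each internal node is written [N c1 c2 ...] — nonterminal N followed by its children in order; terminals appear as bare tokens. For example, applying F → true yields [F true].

[E [E [E [T [T [F false]] and [F true]]] or [T [F false]]] or [T [T [F false]] and [F ( [E [T [F true]]] )]]]

E
E or T
E or T or T
T or T or T
T and F or T or T
F and F or T or T
false and F or T or T
false and true or T or T
false and true or F or T
false and true or false or T
false and true or false or T and F
false and true or false or F and F
false and true or false or false and F
false and true or false or false and ( E )
false and true or false or false and ( T )
false and true or false or false and ( F )
false and true or false or false and ( true )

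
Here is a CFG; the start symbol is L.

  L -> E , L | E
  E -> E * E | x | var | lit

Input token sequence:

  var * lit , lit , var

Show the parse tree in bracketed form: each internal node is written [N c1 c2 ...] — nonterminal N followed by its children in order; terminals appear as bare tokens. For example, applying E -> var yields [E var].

[L [E [E var] * [E lit]] , [L [E lit] , [L [E var]]]]

L
E , L
E * E , L
var * E , L
var * lit , L
var * lit , E , L
var * lit , lit , L
var * lit , lit , E
var * lit , lit , var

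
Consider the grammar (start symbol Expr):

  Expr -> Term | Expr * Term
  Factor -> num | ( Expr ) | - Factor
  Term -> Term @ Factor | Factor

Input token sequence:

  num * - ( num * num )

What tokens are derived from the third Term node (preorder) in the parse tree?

num

[Expr [Expr [Term [Factor num]]] * [Term [Factor - [Factor ( [Expr [Expr [Term [Factor num]]] * [Term [Factor num]]] )]]]]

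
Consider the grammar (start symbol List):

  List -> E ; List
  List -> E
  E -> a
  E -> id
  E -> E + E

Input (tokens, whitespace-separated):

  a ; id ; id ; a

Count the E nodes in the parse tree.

[List [E a] ; [List [E id] ; [List [E id] ; [List [E a]]]]]

4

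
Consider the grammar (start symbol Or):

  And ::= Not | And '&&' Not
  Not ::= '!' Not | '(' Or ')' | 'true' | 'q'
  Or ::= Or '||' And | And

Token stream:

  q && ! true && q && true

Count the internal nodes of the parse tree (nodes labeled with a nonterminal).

[Or [And [And [And [And [Not q]] && [Not ! [Not true]]] && [Not q]] && [Not true]]]

10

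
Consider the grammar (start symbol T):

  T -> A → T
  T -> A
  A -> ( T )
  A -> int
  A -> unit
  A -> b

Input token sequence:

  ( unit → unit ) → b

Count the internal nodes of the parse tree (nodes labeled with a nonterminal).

8

[T [A ( [T [A unit] → [T [A unit]]] )] → [T [A b]]]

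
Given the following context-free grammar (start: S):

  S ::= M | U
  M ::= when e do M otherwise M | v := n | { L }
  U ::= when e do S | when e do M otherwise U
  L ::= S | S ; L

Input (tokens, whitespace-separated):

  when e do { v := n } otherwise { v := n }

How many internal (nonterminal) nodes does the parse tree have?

10

[S [M when e do [M { [L [S [M v := n]]] }] otherwise [M { [L [S [M v := n]]] }]]]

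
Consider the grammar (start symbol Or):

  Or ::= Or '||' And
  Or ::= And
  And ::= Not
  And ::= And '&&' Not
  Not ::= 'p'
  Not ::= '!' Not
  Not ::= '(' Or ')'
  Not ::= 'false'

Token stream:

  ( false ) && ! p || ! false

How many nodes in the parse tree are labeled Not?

6

[Or [Or [And [And [Not ( [Or [And [Not false]]] )]] && [Not ! [Not p]]]] || [And [Not ! [Not false]]]]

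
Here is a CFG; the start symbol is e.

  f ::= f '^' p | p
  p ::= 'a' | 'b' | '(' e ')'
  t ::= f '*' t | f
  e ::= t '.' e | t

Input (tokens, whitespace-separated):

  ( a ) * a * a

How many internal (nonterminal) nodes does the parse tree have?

[e [t [f [p ( [e [t [f [p a]]]] )]] * [t [f [p a]] * [t [f [p a]]]]]]

14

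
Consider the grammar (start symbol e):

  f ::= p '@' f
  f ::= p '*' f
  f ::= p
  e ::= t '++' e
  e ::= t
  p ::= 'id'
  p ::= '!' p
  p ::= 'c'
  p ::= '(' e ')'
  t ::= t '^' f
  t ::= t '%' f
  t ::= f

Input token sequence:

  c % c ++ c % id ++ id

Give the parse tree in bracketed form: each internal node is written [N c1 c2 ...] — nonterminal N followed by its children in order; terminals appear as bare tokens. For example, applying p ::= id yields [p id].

[e [t [t [f [p c]]] % [f [p c]]] ++ [e [t [t [f [p c]]] % [f [p id]]] ++ [e [t [f [p id]]]]]]

e
t ++ e
t % f ++ e
f % f ++ e
p % f ++ e
c % f ++ e
c % p ++ e
c % c ++ e
c % c ++ t ++ e
c % c ++ t % f ++ e
c % c ++ f % f ++ e
c % c ++ p % f ++ e
c % c ++ c % f ++ e
c % c ++ c % p ++ e
c % c ++ c % id ++ e
c % c ++ c % id ++ t
c % c ++ c % id ++ f
c % c ++ c % id ++ p
c % c ++ c % id ++ id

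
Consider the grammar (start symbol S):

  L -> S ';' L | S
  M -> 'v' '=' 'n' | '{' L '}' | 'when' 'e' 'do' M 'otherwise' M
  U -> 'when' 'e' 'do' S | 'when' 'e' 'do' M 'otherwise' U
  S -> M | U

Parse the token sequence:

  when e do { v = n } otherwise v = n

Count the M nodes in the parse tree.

4

[S [M when e do [M { [L [S [M v = n]]] }] otherwise [M v = n]]]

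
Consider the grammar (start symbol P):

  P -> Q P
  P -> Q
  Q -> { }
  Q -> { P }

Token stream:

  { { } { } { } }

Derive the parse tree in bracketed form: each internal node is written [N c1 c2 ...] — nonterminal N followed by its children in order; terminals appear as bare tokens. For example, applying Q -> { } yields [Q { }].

P
Q
{ P }
{ Q P }
{ { } P }
{ { } Q P }
{ { } { } P }
{ { } { } Q }
{ { } { } { } }

[P [Q { [P [Q { }] [P [Q { }] [P [Q { }]]]] }]]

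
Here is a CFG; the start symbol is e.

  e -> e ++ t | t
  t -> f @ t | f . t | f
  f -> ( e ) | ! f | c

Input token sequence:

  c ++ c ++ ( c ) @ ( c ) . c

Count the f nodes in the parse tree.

[e [e [e [t [f c]]] ++ [t [f c]]] ++ [t [f ( [e [t [f c]]] )] @ [t [f ( [e [t [f c]]] )] . [t [f c]]]]]

7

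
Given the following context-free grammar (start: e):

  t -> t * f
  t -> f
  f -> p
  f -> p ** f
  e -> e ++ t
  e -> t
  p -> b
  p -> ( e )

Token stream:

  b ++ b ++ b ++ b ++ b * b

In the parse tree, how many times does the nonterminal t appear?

6

[e [e [e [e [e [t [f [p b]]]] ++ [t [f [p b]]]] ++ [t [f [p b]]]] ++ [t [f [p b]]]] ++ [t [t [f [p b]]] * [f [p b]]]]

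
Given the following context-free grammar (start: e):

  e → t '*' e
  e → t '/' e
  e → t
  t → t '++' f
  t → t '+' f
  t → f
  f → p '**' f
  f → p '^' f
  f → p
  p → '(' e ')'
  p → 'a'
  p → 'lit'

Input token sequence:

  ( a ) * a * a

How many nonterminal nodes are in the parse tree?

16

[e [t [f [p ( [e [t [f [p a]]]] )]]] * [e [t [f [p a]]] * [e [t [f [p a]]]]]]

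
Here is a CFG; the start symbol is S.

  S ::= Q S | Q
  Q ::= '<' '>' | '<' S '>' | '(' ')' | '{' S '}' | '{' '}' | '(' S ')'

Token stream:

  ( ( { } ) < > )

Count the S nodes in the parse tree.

[S [Q ( [S [Q ( [S [Q { }]] )] [S [Q < >]]] )]]

4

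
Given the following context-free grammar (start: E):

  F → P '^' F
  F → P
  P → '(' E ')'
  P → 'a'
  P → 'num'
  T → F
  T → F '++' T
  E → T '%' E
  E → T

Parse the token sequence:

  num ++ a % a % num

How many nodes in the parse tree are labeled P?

[E [T [F [P num]] ++ [T [F [P a]]]] % [E [T [F [P a]]] % [E [T [F [P num]]]]]]

4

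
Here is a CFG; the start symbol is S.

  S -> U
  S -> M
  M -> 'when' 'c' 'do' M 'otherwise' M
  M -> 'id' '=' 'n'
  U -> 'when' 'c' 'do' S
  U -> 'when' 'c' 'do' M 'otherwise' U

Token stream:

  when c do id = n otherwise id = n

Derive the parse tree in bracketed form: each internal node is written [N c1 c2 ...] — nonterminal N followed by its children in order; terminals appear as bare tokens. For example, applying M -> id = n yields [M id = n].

S
M
when c do M otherwise M
when c do id = n otherwise M
when c do id = n otherwise id = n

[S [M when c do [M id = n] otherwise [M id = n]]]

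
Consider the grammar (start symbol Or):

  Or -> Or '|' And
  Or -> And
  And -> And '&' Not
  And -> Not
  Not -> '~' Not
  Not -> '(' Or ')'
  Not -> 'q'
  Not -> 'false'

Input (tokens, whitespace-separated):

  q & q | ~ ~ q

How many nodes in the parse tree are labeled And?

[Or [Or [And [And [Not q]] & [Not q]]] | [And [Not ~ [Not ~ [Not q]]]]]

3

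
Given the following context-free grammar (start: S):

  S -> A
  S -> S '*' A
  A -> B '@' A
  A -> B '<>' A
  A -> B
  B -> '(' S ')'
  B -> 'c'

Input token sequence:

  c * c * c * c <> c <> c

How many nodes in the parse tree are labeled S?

4

[S [S [S [S [A [B c]]] * [A [B c]]] * [A [B c]]] * [A [B c] <> [A [B c] <> [A [B c]]]]]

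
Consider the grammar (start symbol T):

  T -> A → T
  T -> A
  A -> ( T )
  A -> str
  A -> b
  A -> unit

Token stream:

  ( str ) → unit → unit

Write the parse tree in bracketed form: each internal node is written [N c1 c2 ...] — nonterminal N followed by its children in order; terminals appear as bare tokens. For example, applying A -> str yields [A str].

T
A → T
( T ) → T
( A ) → T
( str ) → T
( str ) → A → T
( str ) → unit → T
( str ) → unit → A
( str ) → unit → unit

[T [A ( [T [A str]] )] → [T [A unit] → [T [A unit]]]]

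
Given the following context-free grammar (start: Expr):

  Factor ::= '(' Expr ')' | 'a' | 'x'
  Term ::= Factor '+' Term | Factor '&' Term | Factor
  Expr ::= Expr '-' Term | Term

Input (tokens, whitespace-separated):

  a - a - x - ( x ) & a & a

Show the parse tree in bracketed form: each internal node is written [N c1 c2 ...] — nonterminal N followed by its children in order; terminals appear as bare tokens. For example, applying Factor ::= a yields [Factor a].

[Expr [Expr [Expr [Expr [Term [Factor a]]] - [Term [Factor a]]] - [Term [Factor x]]] - [Term [Factor ( [Expr [Term [Factor x]]] )] & [Term [Factor a] & [Term [Factor a]]]]]

Expr
Expr - Term
Expr - Term - Term
Expr - Term - Term - Term
Term - Term - Term - Term
Factor - Term - Term - Term
a - Term - Term - Term
a - Factor - Term - Term
a - a - Term - Term
a - a - Factor - Term
a - a - x - Term
a - a - x - Factor & Term
a - a - x - ( Expr ) & Term
a - a - x - ( Term ) & Term
a - a - x - ( Factor ) & Term
a - a - x - ( x ) & Term
a - a - x - ( x ) & Factor & Term
a - a - x - ( x ) & a & Term
a - a - x - ( x ) & a & Factor
a - a - x - ( x ) & a & a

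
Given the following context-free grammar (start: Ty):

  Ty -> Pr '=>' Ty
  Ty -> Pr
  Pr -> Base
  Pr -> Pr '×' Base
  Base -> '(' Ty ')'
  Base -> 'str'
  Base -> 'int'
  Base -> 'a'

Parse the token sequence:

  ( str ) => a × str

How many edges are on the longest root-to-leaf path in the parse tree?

[Ty [Pr [Base ( [Ty [Pr [Base str]]] )]] => [Ty [Pr [Pr [Base a]] × [Base str]]]]

6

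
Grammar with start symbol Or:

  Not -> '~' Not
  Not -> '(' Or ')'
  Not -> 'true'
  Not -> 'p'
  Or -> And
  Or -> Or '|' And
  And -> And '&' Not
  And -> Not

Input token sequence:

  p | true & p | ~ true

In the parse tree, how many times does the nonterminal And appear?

[Or [Or [Or [And [Not p]]] | [And [And [Not true]] & [Not p]]] | [And [Not ~ [Not true]]]]

4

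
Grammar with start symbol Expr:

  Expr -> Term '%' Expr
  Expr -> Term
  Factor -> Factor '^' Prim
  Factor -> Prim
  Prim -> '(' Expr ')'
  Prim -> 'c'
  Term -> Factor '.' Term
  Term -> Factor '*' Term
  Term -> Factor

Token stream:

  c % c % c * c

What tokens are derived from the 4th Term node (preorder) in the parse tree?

[Expr [Term [Factor [Prim c]]] % [Expr [Term [Factor [Prim c]]] % [Expr [Term [Factor [Prim c]] * [Term [Factor [Prim c]]]]]]]

c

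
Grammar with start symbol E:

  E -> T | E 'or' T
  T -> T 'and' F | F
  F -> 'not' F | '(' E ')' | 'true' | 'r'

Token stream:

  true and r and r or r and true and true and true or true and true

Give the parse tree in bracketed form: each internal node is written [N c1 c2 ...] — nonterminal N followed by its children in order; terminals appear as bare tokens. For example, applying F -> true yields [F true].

E
E or T
E or T or T
T or T or T
T and F or T or T
T and F and F or T or T
F and F and F or T or T
true and F and F or T or T
true and r and F or T or T
true and r and r or T or T
true and r and r or T and F or T
true and r and r or T and F and F or T
true and r and r or T and F and F and F or T
true and r and r or F and F and F and F or T
true and r and r or r and F and F and F or T
true and r and r or r and true and F and F or T
true and r and r or r and true and true and F or T
true and r and r or r and true and true and true or T
true and r and r or r and true and true and true or T and F
true and r and r or r and true and true and true or F and F
true and r and r or r and true and true and true or true and F
true and r and r or r and true and true and true or true and true

[E [E [E [T [T [T [F true]] and [F r]] and [F r]]] or [T [T [T [T [F r]] and [F true]] and [F true]] and [F true]]] or [T [T [F true]] and [F true]]]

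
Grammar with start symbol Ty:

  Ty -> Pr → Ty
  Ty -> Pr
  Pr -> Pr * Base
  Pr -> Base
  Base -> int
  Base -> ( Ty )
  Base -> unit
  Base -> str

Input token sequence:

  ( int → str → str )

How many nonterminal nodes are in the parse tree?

12

[Ty [Pr [Base ( [Ty [Pr [Base int]] → [Ty [Pr [Base str]] → [Ty [Pr [Base str]]]]] )]]]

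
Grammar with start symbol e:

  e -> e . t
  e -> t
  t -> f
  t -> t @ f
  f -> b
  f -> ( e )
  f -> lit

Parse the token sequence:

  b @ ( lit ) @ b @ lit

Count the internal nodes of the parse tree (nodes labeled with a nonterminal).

12

[e [t [t [t [t [f b]] @ [f ( [e [t [f lit]]] )]] @ [f b]] @ [f lit]]]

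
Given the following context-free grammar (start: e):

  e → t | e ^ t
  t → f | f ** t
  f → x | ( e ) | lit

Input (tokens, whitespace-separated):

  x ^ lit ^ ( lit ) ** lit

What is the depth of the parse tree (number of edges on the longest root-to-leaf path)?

6

[e [e [e [t [f x]]] ^ [t [f lit]]] ^ [t [f ( [e [t [f lit]]] )] ** [t [f lit]]]]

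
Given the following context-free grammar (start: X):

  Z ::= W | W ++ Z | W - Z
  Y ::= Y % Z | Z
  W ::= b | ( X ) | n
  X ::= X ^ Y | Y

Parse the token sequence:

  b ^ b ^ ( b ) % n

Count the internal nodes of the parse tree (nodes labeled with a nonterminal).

[X [X [X [Y [Z [W b]]]] ^ [Y [Z [W b]]]] ^ [Y [Y [Z [W ( [X [Y [Z [W b]]]] )]]] % [Z [W n]]]]

19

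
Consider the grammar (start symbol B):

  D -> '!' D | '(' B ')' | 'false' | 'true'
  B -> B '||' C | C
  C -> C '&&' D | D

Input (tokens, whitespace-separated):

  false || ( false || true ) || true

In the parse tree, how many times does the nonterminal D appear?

5

[B [B [B [C [D false]]] || [C [D ( [B [B [C [D false]]] || [C [D true]]] )]]] || [C [D true]]]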